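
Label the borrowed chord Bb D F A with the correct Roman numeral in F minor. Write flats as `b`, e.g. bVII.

IVmaj7

Bb is scale degree 4 in F minor. Bb–D–F–A is a major-seventh chord — the form found in F major, not the diatonic iv (Bbm). Borrowed into F minor it is written IVmaj7.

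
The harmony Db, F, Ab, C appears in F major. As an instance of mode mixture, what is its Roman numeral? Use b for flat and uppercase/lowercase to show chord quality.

bVImaj7

In F major scale degree 6 is D; Db is its lowered form, from F minor. Diatonically F major has Dm (vi) on that degree; Db–F–Ab–C is instead the major-seventh chord native to F minor, so it takes the label bVImaj7.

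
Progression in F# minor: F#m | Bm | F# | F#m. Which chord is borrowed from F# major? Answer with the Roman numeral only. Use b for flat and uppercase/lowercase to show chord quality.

I

F# minor has the diatonic set F#m, G#dim, A, Bm, C#, D, E (with V from harmonic minor). Of the given chords, F#m and Bm are diatonic. F# (F#–A#–C#) doesn't fit — on degree 1 F# minor would have F#m (i). F# is the degree-1 chord of F# major, so it is the borrowed I.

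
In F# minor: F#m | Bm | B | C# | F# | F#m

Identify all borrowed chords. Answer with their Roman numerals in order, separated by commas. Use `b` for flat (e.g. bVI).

F# minor has the diatonic set F#m, G#dim, A, Bm, C#, D, E (with V from harmonic minor). F#m, Bm and C# are all diatonic. B (B–D#–F#) doesn't fit — on degree 4 F# minor would have Bm (iv). B is the degree-4 chord of F# major, so it is the borrowed IV. F# (F#–A#–C#) is not: scale degree 1 in F# minor carries F#m (i). In F# major the chord on that degree is F#, so here it functions as I, borrowed from the parallel major.

IV, I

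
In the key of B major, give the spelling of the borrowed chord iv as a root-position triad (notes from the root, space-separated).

E G B

iv is built on scale degree 4, which is E in both B major and its parallel. Building the minor chord from the parallel minor on E: E–G–B.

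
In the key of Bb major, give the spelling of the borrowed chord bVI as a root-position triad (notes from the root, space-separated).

bVI is built on the lowered scale degree 6. In Bb major degree 6 is G; lowered it becomes Gb. In Bb minor the chord on Gb is Gb–Bb–Db.

Gb Bb Db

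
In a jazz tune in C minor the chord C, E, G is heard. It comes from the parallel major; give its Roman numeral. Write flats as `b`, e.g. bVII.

C is scale degree 1 in C minor. Diatonically C minor has Cm (i) on that degree; C–E–G is instead the major chord native to C major, so it takes the label I.

I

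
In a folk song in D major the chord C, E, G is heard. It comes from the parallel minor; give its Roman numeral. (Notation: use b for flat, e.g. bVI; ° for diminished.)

C is the lowered form of scale degree 7 in D major (the diatonic degree 7 is C#). The diatonic chord on degree 7 would be C#dim (vii°), but C–E–G is the major chord from D minor. As a borrowed chord it is labeled bVII.

bVII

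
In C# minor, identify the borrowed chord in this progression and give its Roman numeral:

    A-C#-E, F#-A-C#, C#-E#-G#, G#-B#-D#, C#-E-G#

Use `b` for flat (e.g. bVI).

In C# minor (with V from harmonic minor) the diatonic chords are C#m, D#dim, E, F#m, G#, A, B. Of the given chords, A–C#–E = A, F#–A–C# = F#m, G#–B#–D# = G# and C#–E–G# = C#m are diatonic. C#–E#–G# is not: scale degree 1 in C# minor carries C#m (i). In C# major the chord on that degree is C#, so here it functions as I, borrowed from the parallel major.

I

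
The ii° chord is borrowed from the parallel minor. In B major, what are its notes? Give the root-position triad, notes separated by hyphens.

C#-E-G

ii° is built on scale degree 2, which is C# in both B major and its parallel. Stacking thirds in B minor on C# gives C#–E–G.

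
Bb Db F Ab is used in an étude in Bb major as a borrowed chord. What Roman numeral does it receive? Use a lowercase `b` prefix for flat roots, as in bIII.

i7

Bb is scale degree 1 in Bb major. Diatonically Bb major has Bb (I) on that degree; Bb–Db–F–Ab is instead the minor-seventh chord native to Bb minor, so it takes the label i7.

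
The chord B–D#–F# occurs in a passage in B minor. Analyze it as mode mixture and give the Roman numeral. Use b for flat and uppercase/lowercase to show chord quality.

I

The root B is the diatonic 1st degree of B minor; the borrowing shows in the chord quality. Diatonically B minor has Bm (i) on that degree; B–D#–F# is instead the major chord native to B major, so it takes the label I.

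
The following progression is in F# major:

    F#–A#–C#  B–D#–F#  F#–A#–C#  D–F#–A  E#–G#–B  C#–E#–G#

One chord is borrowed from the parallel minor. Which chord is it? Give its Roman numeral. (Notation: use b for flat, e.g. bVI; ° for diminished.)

F# major has the diatonic set F#, G#m, A#m, B, C#, D#m, E#dim. F#–A#–C# = F#, B–D#–F# = B, E#–G#–B = E#dim and C#–E#–G# = C# all belong to that set. But D–F#–A is foreign: the diatonic vi on degree 6 is D#m, whereas D comes from F# minor. It is labeled bVI.

bVI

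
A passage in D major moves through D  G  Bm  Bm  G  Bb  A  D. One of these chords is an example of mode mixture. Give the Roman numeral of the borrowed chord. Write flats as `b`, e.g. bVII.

bVI

The diatonic triads in D major are D, Em, F#m, G, A, Bm, C#dim. D, G, Bm and A all belong to that set. Bb (Bb–D–F) doesn't fit — on degree 6 D major would have Bm (vi). Bb is the degree-6 chord of D minor, so it is the borrowed bVI.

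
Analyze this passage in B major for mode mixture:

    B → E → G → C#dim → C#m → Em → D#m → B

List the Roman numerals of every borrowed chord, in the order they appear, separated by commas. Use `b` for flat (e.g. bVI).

The diatonic triads in B major are B, C#m, D#m, E, F#, G#m, A#dim. B, E, C#m and D#m are all diatonic. But G (G–B–D) is foreign: the diatonic vi on degree 6 is G#m, whereas G comes from B minor. It is labeled bVI. But C#dim (C#–E–G) is foreign: the diatonic ii on degree 2 is C#m, whereas C#dim comes from B minor. It is labeled ii°. But Em (E–G–B) is foreign: the diatonic IV on degree 4 is E, whereas Em comes from B minor. It is labeled iv.

bVI, ii°, iv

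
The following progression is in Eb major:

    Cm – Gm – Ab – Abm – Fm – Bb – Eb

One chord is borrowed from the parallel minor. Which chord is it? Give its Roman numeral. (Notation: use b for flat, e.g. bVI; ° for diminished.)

Eb major has the diatonic set Eb, Fm, Gm, Ab, Bb, Cm, Ddim. Cm, Gm, Ab, Fm, Bb and Eb all belong to that set. But Abm (Ab–Cb–Eb) is foreign: the diatonic IV on degree 4 is Ab, whereas Abm comes from Eb minor. It is labeled iv.

iv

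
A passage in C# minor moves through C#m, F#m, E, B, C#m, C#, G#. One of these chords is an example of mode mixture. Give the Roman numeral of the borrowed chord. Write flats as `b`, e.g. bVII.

I

In C# minor (with V from harmonic minor) the diatonic chords are C#m, D#dim, E, F#m, G#, A, B. Of the given chords, C#m, F#m, E, B and G# are diatonic. C# (C#–E#–G#) doesn't fit — on degree 1 C# minor would have C#m (i). C# is the degree-1 chord of C# major, so it is the borrowed I.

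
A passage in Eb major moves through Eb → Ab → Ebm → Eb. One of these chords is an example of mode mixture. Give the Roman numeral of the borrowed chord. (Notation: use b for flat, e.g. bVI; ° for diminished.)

In Eb major the diatonic chords are Eb, Fm, Gm, Ab, Bb, Cm, Ddim. Of the given chords, Eb and Ab are diatonic. Ebm (Eb–Gb–Bb) is not: scale degree 1 in Eb major carries Eb (I). In Eb minor the chord on that degree is Ebm, so here it functions as i, borrowed from the parallel minor.

i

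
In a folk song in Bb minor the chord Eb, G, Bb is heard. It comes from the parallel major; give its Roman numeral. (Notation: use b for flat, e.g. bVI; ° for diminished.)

IV

The root Eb is the diatonic 4th degree of Bb minor; the borrowing shows in the chord quality. Eb–G–Bb is a major chord — the form found in Bb major, not the diatonic iv (Ebm). Borrowed into Bb minor it is written IV.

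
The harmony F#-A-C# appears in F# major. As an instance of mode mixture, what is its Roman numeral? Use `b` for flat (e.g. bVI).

F# is scale degree 1 in F# major. The diatonic chord on degree 1 would be F# (I), but F#–A–C# is the minor chord from F# minor. As a borrowed chord it is labeled i.

i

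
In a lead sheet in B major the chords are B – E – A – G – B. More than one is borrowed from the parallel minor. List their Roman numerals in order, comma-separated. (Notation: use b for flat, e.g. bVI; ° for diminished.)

B major has the diatonic set B, C#m, D#m, E, F#, G#m, A#dim. B and E both belong to that set. But A (A–C#–E) is foreign: the diatonic vii° on degree 7 is A#dim, whereas A comes from B minor. It is labeled bVII. G (G–B–D) is not: scale degree 6 in B major carries G#m (vi). In B minor the chord on that degree is G, so here it functions as bVI, borrowed from the parallel minor.

bVII, bVI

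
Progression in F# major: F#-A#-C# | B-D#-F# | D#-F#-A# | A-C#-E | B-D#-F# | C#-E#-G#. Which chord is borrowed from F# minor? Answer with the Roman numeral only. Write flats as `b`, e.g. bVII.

bIII

In F# major the diatonic chords are F#, G#m, A#m, B, C#, D#m, E#dim. F#–A#–C# = F#, B–D#–F# = B, D#–F#–A# = D#m and C#–E#–G# = C# all belong to that set. A–C#–E doesn't fit — on degree 3 F# major would have A#m (iii). A is the degree-3 chord of F# minor, so it is the borrowed bIII.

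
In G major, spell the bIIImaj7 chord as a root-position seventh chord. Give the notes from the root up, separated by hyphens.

bIIImaj7 is built on the lowered scale degree 3. In G major degree 3 is B; lowered it becomes Bb. Stacking thirds in G minor on Bb gives Bb–D–F–A.

Bb-D-F-A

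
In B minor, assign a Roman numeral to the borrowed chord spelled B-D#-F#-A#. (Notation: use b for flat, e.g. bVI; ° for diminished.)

The root B is the diatonic 1st degree of B minor; the borrowing shows in the chord quality. B–D#–F#–A# is a major-seventh chord — the form found in B major, not the diatonic i (Bm). Borrowed into B minor it is written Imaj7.

Imaj7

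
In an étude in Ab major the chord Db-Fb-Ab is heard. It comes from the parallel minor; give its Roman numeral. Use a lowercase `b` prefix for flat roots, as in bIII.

iv

The root Db is the diatonic 4th degree of Ab major; the borrowing shows in the chord quality. Diatonically Ab major has Db (IV) on that degree; Db–Fb–Ab is instead the minor chord native to Ab minor, so it takes the label iv.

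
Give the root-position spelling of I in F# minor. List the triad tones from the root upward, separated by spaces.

F# A# C#

The root, F#, is scale degree 1 — the same note in F# minor and F# major; only the chord quality changes. Building the major chord from the parallel major on F#: F#–A#–C#.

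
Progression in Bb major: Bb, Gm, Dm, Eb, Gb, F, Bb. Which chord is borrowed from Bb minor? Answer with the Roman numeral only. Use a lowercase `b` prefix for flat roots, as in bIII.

In Bb major the diatonic chords are Bb, Cm, Dm, Eb, F, Gm, Adim. Bb, Gm, Dm, Eb and F all belong to that set. Gb (Gb–Bb–Db) doesn't fit — on degree 6 Bb major would have Gm (vi). Gb is the degree-6 chord of Bb minor, so it is the borrowed bVI.

bVI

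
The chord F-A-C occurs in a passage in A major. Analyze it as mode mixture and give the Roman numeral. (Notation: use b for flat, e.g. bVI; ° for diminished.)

bVI

In A major scale degree 6 is F#; F is its lowered form, from A minor. The diatonic chord on degree 6 would be F#m (vi), but F–A–C is the major chord from A minor. As a borrowed chord it is labeled bVI.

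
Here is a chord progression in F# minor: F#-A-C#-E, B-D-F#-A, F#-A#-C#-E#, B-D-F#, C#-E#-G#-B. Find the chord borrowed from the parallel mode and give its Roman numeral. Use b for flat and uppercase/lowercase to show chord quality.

In F# minor (with V from harmonic minor) the diatonic chords are F#m, G#dim, A, Bm, C#, D, E. F#–A–C#–E = F#m7, B–D–F#–A = Bm7, B–D–F# = Bm and C#–E#–G#–B = C#7 all belong to that set. F#–A#–C#–E# is not: scale degree 1 in F# minor carries F#m (i). In F# major the chord on that degree is F#maj7, so here it functions as Imaj7, borrowed from the parallel major.

Imaj7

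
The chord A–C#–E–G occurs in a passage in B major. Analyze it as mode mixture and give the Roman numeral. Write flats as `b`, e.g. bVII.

The root A is the lowered 7th scale degree — diatonically B major has A# there. The diatonic chord on degree 7 would be A#dim (vii°), but A–C#–E–G is the dominant-seventh chord from B minor. As a borrowed chord it is labeled bVII7.

bVII7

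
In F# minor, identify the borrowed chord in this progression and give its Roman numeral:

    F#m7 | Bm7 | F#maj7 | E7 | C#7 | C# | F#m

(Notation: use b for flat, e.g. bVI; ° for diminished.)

The diatonic triads in F# minor (with V from harmonic minor) are F#m, G#dim, A, Bm, C#, D, E. F#m7, Bm7, E7, C#7, C# and F#m are all diatonic. F#maj7 (F#–A#–C#–E#) doesn't fit — on degree 1 F# minor would have F#m (i). F#maj7 is the degree-1 chord of F# major, so it is the borrowed Imaj7.

Imaj7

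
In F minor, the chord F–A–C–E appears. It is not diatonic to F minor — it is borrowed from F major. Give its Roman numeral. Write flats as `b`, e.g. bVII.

Imaj7

The root F is the diatonic 1st degree of F minor; the borrowing shows in the chord quality. F–A–C–E is a major-seventh chord — the form found in F major, not the diatonic i (Fm). Borrowed into F minor it is written Imaj7.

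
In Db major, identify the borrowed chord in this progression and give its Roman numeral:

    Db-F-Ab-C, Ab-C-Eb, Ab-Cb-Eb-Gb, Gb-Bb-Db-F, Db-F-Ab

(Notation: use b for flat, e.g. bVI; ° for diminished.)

v7

In Db major the diatonic chords are Db, Ebm, Fm, Gb, Ab, Bbm, Cdim. Db–F–Ab–C = Dbmaj7, Ab–C–Eb = Ab, Gb–Bb–Db–F = Gbmaj7 and Db–F–Ab = Db all belong to that set. Ab–Cb–Eb–Gb doesn't fit — on degree 5 Db major would have Ab (V). Abm7 is the degree-5 chord of Db minor, so it is the borrowed v7.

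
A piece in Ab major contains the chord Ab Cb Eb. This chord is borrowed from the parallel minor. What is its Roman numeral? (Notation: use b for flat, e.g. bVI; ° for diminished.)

Ab is scale degree 1 in Ab major. Ab–Cb–Eb is a minor chord — the form found in Ab minor, not the diatonic I (Ab). Borrowed into Ab major it is written i.

i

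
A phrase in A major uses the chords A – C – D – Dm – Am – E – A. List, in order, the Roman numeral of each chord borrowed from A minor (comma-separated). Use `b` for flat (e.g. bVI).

bIII, iv, i

The diatonic triads in A major are A, Bm, C#m, D, E, F#m, G#dim. A, D and E are all diatonic. But C (C–E–G) is foreign: the diatonic iii on degree 3 is C#m, whereas C comes from A minor. It is labeled bIII. Dm (D–F–A) is not: scale degree 4 in A major carries D (IV). In A minor the chord on that degree is Dm, so here it functions as iv, borrowed from the parallel minor. Am (A–C–E) doesn't fit — on degree 1 A major would have A (I). Am is the degree-1 chord of A minor, so it is the borrowed i.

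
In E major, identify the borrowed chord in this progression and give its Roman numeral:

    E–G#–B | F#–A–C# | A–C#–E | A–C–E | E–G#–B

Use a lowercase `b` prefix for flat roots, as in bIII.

iv

E major has the diatonic set E, F#m, G#m, A, B, C#m, D#dim. Of the given chords, E–G#–B = E, F#–A–C# = F#m and A–C#–E = A are diatonic. A–C–E is not: scale degree 4 in E major carries A (IV). In E minor the chord on that degree is Am, so here it functions as iv, borrowed from the parallel minor.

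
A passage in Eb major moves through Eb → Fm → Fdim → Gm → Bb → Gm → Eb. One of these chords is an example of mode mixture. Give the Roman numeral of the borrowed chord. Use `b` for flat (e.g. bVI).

Eb major has the diatonic set Eb, Fm, Gm, Ab, Bb, Cm, Ddim. Eb, Fm, Gm and Bb all belong to that set. But Fdim (F–Ab–Cb) is foreign: the diatonic ii on degree 2 is Fm, whereas Fdim comes from Eb minor. It is labeled ii°.

ii°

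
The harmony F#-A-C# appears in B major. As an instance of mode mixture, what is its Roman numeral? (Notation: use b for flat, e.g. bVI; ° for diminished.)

v

F# is scale degree 5 in B major. The diatonic chord on degree 5 would be F# (V), but F#–A–C# is the minor chord from B minor. As a borrowed chord it is labeled v.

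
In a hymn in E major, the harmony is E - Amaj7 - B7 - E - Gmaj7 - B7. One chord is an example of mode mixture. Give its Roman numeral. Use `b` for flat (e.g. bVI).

In E major the diatonic chords are E, F#m, G#m, A, B, C#m, D#dim. Of the given chords, E, Amaj7 and B7 are diatonic. But Gmaj7 (G–B–D–F#) is foreign: the diatonic iii on degree 3 is G#m, whereas Gmaj7 comes from E minor. It is labeled bIIImaj7.

bIIImaj7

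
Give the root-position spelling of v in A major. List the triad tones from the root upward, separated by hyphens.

v is built on scale degree 5, which is E in both A major and its parallel. Building the minor chord from the parallel minor on E: E–G–B.

E-G-B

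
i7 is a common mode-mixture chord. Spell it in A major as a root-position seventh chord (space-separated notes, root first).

The root, A, is scale degree 1 — the same note in A major and A minor; only the chord quality changes. Building the minor-seventh chord from the parallel minor on A: A–C–E–G.

A C E G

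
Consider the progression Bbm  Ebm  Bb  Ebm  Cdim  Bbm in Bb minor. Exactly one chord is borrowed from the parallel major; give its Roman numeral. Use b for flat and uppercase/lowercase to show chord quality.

I

Bb minor has the diatonic set Bbm, Cdim, Db, Ebm, F, Gb, Ab (with V from harmonic minor). Bbm, Ebm and Cdim are all diatonic. But Bb (Bb–D–F) is foreign: the diatonic i on degree 1 is Bbm, whereas Bb comes from Bb major. It is labeled I.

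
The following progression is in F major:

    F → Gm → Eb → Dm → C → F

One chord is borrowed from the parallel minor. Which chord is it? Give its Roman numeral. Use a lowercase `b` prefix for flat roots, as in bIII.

F major has the diatonic set F, Gm, Am, Bb, C, Dm, Edim. Of the given chords, F, Gm, Dm and C are diatonic. Eb (Eb–G–Bb) is not: scale degree 7 in F major carries Edim (vii°). In F minor the chord on that degree is Eb, so here it functions as bVII, borrowed from the parallel minor.

bVII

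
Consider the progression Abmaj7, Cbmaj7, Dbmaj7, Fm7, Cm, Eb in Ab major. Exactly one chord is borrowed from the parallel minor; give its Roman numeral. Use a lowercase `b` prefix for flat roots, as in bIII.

Ab major has the diatonic set Ab, Bbm, Cm, Db, Eb, Fm, Gdim. Of the given chords, Abmaj7, Dbmaj7, Fm7, Cm and Eb are diatonic. Cbmaj7 (Cb–Eb–Gb–Bb) is not: scale degree 3 in Ab major carries Cm (iii). In Ab minor the chord on that degree is Cbmaj7, so here it functions as bIIImaj7, borrowed from the parallel minor.

bIIImaj7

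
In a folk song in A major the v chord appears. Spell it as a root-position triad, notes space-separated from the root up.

E G B

The root, E, is scale degree 5 — the same note in A major and A minor; only the chord quality changes. Stacking thirds in A minor on E gives E–G–B.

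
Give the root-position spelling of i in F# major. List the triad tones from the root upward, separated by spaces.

The root, F#, is scale degree 1 — the same note in F# major and F# minor; only the chord quality changes. Stacking thirds in F# minor on F# gives F#–A–C#.

F# A C#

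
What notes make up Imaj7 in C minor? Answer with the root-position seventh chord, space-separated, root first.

C E G B

The root, C, is scale degree 1 — the same note in C minor and C major; only the chord quality changes. Stacking thirds in C major on C gives C–E–G–B.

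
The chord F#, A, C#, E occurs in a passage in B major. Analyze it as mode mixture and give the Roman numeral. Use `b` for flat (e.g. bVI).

v7

The root F# is the diatonic 5th degree of B major; the borrowing shows in the chord quality. F#–A–C#–E is a minor-seventh chord — the form found in B minor, not the diatonic V (F#). Borrowed into B major it is written v7.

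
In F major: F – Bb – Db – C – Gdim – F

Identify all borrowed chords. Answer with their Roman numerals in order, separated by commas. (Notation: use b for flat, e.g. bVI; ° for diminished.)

F major has the diatonic set F, Gm, Am, Bb, C, Dm, Edim. F, Bb and C are all diatonic. Db (Db–F–Ab) doesn't fit — on degree 6 F major would have Dm (vi). Db is the degree-6 chord of F minor, so it is the borrowed bVI. But Gdim (G–Bb–Db) is foreign: the diatonic ii on degree 2 is Gm, whereas Gdim comes from F minor. It is labeled ii°.

bVI, ii°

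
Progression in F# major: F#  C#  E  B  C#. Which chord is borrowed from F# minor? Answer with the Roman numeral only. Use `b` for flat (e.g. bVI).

F# major has the diatonic set F#, G#m, A#m, B, C#, D#m, E#dim. F#, C# and B all belong to that set. E (E–G#–B) doesn't fit — on degree 7 F# major would have E#dim (vii°). E is the degree-7 chord of F# minor, so it is the borrowed bVII.

bVII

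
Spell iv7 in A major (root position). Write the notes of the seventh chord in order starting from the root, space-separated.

The root, D, is scale degree 4 — the same note in A major and A minor; only the chord quality changes. Building the minor-seventh chord from the parallel minor on D: D–F–A–C.

D F A C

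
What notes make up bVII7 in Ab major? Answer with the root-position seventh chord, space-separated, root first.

The root of bVII7 is the lowered 7th degree: G becomes Gb. Building the dominant-seventh chord from the parallel minor on Gb: Gb–Bb–Db–Fb.

Gb Bb Db Fb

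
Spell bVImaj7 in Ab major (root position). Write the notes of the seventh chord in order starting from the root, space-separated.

Fb Ab Cb Eb

Scale degree 6 in Ab major is F. bVImaj7 uses the lowered form, Fb, taken from Ab minor. Stacking thirds in Ab minor on Fb gives Fb–Ab–Cb–Eb.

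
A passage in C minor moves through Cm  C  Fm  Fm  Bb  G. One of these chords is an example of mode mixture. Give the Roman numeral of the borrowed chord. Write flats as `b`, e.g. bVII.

I

C minor has the diatonic set Cm, Ddim, Eb, Fm, G, Ab, Bb (with V from harmonic minor). Cm, Fm, Bb and G all belong to that set. But C (C–E–G) is foreign: the diatonic i on degree 1 is Cm, whereas C comes from C major. It is labeled I.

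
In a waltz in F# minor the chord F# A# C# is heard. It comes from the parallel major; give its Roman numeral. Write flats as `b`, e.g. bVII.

I

The root F# is the diatonic 1st degree of F# minor; the borrowing shows in the chord quality. F#–A#–C# is a major chord — the form found in F# major, not the diatonic i (F#m). Borrowed into F# minor it is written I.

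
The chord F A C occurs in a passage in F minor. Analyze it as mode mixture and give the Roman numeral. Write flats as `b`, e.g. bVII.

I

F is scale degree 1 in F minor. F–A–C is a major chord — the form found in F major, not the diatonic i (Fm). Borrowed into F minor it is written I.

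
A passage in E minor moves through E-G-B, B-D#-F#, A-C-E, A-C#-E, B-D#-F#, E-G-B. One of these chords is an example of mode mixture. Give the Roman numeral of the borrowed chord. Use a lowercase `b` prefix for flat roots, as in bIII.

IV

The diatonic triads in E minor (with V from harmonic minor) are Em, F#dim, G, Am, B, C, D. E–G–B = Em, B–D#–F# = B and A–C–E = Am are all diatonic. A–C#–E doesn't fit — on degree 4 E minor would have Am (iv). A is the degree-4 chord of E major, so it is the borrowed IV.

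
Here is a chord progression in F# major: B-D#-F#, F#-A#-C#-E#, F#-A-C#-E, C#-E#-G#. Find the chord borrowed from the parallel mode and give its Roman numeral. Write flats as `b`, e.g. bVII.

The diatonic triads in F# major are F#, G#m, A#m, B, C#, D#m, E#dim. B–D#–F# = B, F#–A#–C#–E# = F#maj7 and C#–E#–G# = C# all belong to that set. F#–A–C#–E doesn't fit — on degree 1 F# major would have F# (I). F#m7 is the degree-1 chord of F# minor, so it is the borrowed i7.

i7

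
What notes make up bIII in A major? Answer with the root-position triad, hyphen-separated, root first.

The root of bIII is the lowered 3rd degree: C# becomes C. Building the major chord from the parallel minor on C: C–E–G.

C-E-G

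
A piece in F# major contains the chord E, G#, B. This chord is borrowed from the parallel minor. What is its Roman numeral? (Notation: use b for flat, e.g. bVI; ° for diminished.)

The root E is the lowered 7th scale degree — diatonically F# major has E# there. The diatonic chord on degree 7 would be E#dim (vii°), but E–G#–B is the major chord from F# minor. As a borrowed chord it is labeled bVII.

bVII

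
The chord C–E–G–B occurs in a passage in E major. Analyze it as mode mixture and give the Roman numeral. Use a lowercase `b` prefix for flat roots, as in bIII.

bVImaj7

In E major scale degree 6 is C#; C is its lowered form, from E minor. C–E–G–B is a major-seventh chord — the form found in E minor, not the diatonic vi (C#m). Borrowed into E major it is written bVImaj7.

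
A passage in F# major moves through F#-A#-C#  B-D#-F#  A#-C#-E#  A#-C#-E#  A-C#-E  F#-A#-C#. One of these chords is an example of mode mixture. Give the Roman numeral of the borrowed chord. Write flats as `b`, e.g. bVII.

bIII

F# major has the diatonic set F#, G#m, A#m, B, C#, D#m, E#dim. Of the given chords, F#–A#–C# = F#, B–D#–F# = B and A#–C#–E# = A#m are diatonic. A–C#–E is not: scale degree 3 in F# major carries A#m (iii). In F# minor the chord on that degree is A, so here it functions as bIII, borrowed from the parallel minor.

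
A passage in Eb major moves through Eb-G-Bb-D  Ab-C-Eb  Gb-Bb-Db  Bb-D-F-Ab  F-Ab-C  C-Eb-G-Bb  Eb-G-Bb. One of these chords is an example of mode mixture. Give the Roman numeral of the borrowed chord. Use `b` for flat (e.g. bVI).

bIII

In Eb major the diatonic chords are Eb, Fm, Gm, Ab, Bb, Cm, Ddim. Eb–G–Bb–D = Ebmaj7, Ab–C–Eb = Ab, Bb–D–F–Ab = Bb7, F–Ab–C = Fm, C–Eb–G–Bb = Cm7 and Eb–G–Bb = Eb are all diatonic. Gb–Bb–Db doesn't fit — on degree 3 Eb major would have Gm (iii). Gb is the degree-3 chord of Eb minor, so it is the borrowed bIII.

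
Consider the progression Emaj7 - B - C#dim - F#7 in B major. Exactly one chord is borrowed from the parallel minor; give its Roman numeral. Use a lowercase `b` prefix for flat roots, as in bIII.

The diatonic triads in B major are B, C#m, D#m, E, F#, G#m, A#dim. Emaj7, B and F#7 all belong to that set. C#dim (C#–E–G) doesn't fit — on degree 2 B major would have C#m (ii). C#dim is the degree-2 chord of B minor, so it is the borrowed ii°.

ii°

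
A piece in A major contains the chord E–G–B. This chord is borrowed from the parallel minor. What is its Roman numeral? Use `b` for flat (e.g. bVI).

E is scale degree 5 in A major. The diatonic chord on degree 5 would be E (V), but E–G–B is the minor chord from A minor. As a borrowed chord it is labeled v.

v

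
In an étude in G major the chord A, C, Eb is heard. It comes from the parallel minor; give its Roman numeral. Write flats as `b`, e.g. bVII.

ii°

The root A is the diatonic 2nd degree of G major; the borrowing shows in the chord quality. The diatonic chord on degree 2 would be Am (ii), but A–C–Eb is the diminished chord from G minor. As a borrowed chord it is labeled ii°.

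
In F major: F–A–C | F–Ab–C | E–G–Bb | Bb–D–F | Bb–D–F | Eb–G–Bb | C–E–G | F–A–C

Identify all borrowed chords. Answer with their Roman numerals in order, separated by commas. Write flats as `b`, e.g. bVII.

i, bVII

The diatonic triads in F major are F, Gm, Am, Bb, C, Dm, Edim. F–A–C = F, E–G–Bb = Edim, Bb–D–F = Bb and C–E–G = C are all diatonic. F–Ab–C doesn't fit — on degree 1 F major would have F (I). Fm is the degree-1 chord of F minor, so it is the borrowed i. But Eb–G–Bb is foreign: the diatonic vii° on degree 7 is Edim, whereas Eb comes from F minor. It is labeled bVII.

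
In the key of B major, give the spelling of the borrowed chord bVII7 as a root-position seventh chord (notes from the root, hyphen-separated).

bVII7 is built on the lowered scale degree 7. In B major degree 7 is A#; lowered it becomes A. Building the dominant-seventh chord from the parallel minor on A: A–C#–E–G.

A-C#-E-G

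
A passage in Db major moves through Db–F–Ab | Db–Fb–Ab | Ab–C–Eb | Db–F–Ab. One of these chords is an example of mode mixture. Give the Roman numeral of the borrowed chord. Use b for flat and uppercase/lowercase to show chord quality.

Db major has the diatonic set Db, Ebm, Fm, Gb, Ab, Bbm, Cdim. Db–F–Ab = Db and Ab–C–Eb = Ab are both diatonic. Db–Fb–Ab is not: scale degree 1 in Db major carries Db (I). In Db minor the chord on that degree is Dbm, so here it functions as i, borrowed from the parallel minor.

i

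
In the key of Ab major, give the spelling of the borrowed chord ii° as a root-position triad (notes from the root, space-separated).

ii° is built on scale degree 2, which is Bb in both Ab major and its parallel. In Ab minor the chord on Bb is Bb–Db–Fb.

Bb Db Fb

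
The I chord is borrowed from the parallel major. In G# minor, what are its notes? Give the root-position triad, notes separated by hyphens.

G#-B#-D#

The root, G#, is scale degree 1 — the same note in G# minor and G# major; only the chord quality changes. Building the major chord from the parallel major on G#: G#–B#–D#.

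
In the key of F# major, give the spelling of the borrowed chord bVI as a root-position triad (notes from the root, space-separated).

Scale degree 6 in F# major is D#. bVI uses the lowered form, D, taken from F# minor. Building the major chord from the parallel minor on D: D–F#–A.

D F# A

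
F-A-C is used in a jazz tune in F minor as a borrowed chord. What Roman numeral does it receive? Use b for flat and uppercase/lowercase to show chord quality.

I

F is scale degree 1 in F minor. The diatonic chord on degree 1 would be Fm (i), but F–A–C is the major chord from F major. As a borrowed chord it is labeled I.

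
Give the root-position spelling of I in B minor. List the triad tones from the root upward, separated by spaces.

B D# F#

The root, B, is scale degree 1 — the same note in B minor and B major; only the chord quality changes. Building the major chord from the parallel major on B: B–D#–F#.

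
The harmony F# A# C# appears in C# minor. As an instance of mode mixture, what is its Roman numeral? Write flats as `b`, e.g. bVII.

F# is scale degree 4 in C# minor. The diatonic chord on degree 4 would be F#m (iv), but F#–A#–C# is the major chord from C# major. As a borrowed chord it is labeled IV.

IV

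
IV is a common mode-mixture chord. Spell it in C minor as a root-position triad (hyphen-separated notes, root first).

The root, F, is scale degree 4 — the same note in C minor and C major; only the chord quality changes. In C major the chord on F is F–A–C.

F-A-C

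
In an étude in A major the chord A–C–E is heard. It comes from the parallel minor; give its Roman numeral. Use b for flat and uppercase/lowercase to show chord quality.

The root A is the diatonic 1st degree of A major; the borrowing shows in the chord quality. A–C–E is a minor chord — the form found in A minor, not the diatonic I (A). Borrowed into A major it is written i.

i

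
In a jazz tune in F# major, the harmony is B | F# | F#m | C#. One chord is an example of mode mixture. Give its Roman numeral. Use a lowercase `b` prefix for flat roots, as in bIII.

i

The diatonic triads in F# major are F#, G#m, A#m, B, C#, D#m, E#dim. B, F# and C# all belong to that set. But F#m (F#–A–C#) is foreign: the diatonic I on degree 1 is F#, whereas F#m comes from F# minor. It is labeled i.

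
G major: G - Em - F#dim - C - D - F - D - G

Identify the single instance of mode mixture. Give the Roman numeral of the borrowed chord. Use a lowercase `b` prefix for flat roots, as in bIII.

The diatonic triads in G major are G, Am, Bm, C, D, Em, F#dim. G, Em, F#dim, C and D all belong to that set. F (F–A–C) is not: scale degree 7 in G major carries F#dim (vii°). In G minor the chord on that degree is F, so here it functions as bVII, borrowed from the parallel minor.

bVII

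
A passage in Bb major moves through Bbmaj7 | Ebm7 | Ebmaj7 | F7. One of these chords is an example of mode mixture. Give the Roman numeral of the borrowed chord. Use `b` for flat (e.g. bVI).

The diatonic triads in Bb major are Bb, Cm, Dm, Eb, F, Gm, Adim. Bbmaj7, Ebmaj7 and F7 are all diatonic. Ebm7 (Eb–Gb–Bb–Db) doesn't fit — on degree 4 Bb major would have Eb (IV). Ebm7 is the degree-4 chord of Bb minor, so it is the borrowed iv7.

iv7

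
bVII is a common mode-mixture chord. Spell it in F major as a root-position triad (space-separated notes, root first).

Eb G Bb

Scale degree 7 in F major is E. bVII uses the lowered form, Eb, taken from F minor. Building the major chord from the parallel minor on Eb: Eb–G–Bb.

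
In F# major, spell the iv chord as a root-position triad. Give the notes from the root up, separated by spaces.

B D F#

The root, B, is scale degree 4 — the same note in F# major and F# minor; only the chord quality changes. Stacking thirds in F# minor on B gives B–D–F#.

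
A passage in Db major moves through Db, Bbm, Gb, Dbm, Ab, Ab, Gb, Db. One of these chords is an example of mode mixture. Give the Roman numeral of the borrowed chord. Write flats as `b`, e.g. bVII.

i

The diatonic triads in Db major are Db, Ebm, Fm, Gb, Ab, Bbm, Cdim. Db, Bbm, Gb and Ab are all diatonic. Dbm (Db–Fb–Ab) is not: scale degree 1 in Db major carries Db (I). In Db minor the chord on that degree is Dbm, so here it functions as i, borrowed from the parallel minor.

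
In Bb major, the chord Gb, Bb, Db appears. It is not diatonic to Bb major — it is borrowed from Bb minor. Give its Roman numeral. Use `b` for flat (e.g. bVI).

In Bb major scale degree 6 is G; Gb is its lowered form, from Bb minor. Diatonically Bb major has Gm (vi) on that degree; Gb–Bb–Db is instead the major chord native to Bb minor, so it takes the label bVI.

bVI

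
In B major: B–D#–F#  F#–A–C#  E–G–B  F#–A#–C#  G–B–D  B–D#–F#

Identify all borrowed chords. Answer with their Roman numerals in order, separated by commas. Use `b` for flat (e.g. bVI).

The diatonic triads in B major are B, C#m, D#m, E, F#, G#m, A#dim. Of the given chords, B–D#–F# = B and F#–A#–C# = F# are diatonic. F#–A–C# doesn't fit — on degree 5 B major would have F# (V). F#m is the degree-5 chord of B minor, so it is the borrowed v. E–G–B doesn't fit — on degree 4 B major would have E (IV). Em is the degree-4 chord of B minor, so it is the borrowed iv. But G–B–D is foreign: the diatonic vi on degree 6 is G#m, whereas G comes from B minor. It is labeled bVI.

v, iv, bVI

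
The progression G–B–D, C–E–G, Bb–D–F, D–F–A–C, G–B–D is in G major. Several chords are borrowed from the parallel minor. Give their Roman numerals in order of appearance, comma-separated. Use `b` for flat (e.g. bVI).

bIII, v7

G major has the diatonic set G, Am, Bm, C, D, Em, F#dim. Of the given chords, G–B–D = G and C–E–G = C are diatonic. Bb–D–F is not: scale degree 3 in G major carries Bm (iii). In G minor the chord on that degree is Bb, so here it functions as bIII, borrowed from the parallel minor. D–F–A–C is not: scale degree 5 in G major carries D (V). In G minor the chord on that degree is Dm7, so here it functions as v7, borrowed from the parallel minor.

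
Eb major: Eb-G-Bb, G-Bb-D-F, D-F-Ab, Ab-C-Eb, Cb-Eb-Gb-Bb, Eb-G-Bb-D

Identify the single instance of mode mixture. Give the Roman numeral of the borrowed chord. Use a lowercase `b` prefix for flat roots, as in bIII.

bVImaj7

Eb major has the diatonic set Eb, Fm, Gm, Ab, Bb, Cm, Ddim. Of the given chords, Eb–G–Bb = Eb, G–Bb–D–F = Gm7, D–F–Ab = Ddim, Ab–C–Eb = Ab and Eb–G–Bb–D = Ebmaj7 are diatonic. Cb–Eb–Gb–Bb doesn't fit — on degree 6 Eb major would have Cm (vi). Cbmaj7 is the degree-6 chord of Eb minor, so it is the borrowed bVImaj7.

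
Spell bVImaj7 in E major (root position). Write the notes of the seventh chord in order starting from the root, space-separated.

Scale degree 6 in E major is C#. bVImaj7 uses the lowered form, C, taken from E minor. In E minor the chord on C is C–E–G–B.

C E G B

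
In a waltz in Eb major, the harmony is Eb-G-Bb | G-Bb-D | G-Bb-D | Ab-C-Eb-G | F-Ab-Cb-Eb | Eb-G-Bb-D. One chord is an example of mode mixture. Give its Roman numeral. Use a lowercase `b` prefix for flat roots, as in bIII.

In Eb major the diatonic chords are Eb, Fm, Gm, Ab, Bb, Cm, Ddim. Of the given chords, Eb–G–Bb = Eb, G–Bb–D = Gm, Ab–C–Eb–G = Abmaj7 and Eb–G–Bb–D = Ebmaj7 are diatonic. But F–Ab–Cb–Eb is foreign: the diatonic ii on degree 2 is Fm, whereas Fm7b5 comes from Eb minor. It is labeled iiø7.

iiø7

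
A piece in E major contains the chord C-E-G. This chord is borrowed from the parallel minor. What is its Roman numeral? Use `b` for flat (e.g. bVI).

The root C is the lowered 6th scale degree — diatonically E major has C# there. The diatonic chord on degree 6 would be C#m (vi), but C–E–G is the major chord from E minor. As a borrowed chord it is labeled bVI.

bVI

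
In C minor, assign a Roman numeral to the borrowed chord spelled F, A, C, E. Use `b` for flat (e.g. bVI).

F is scale degree 4 in C minor. Diatonically C minor has Fm (iv) on that degree; F–A–C–E is instead the major-seventh chord native to C major, so it takes the label IVmaj7.

IVmaj7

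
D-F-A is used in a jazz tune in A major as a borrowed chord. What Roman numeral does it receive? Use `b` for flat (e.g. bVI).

iv

D is scale degree 4 in A major. D–F–A is a minor chord — the form found in A minor, not the diatonic IV (D). Borrowed into A major it is written iv.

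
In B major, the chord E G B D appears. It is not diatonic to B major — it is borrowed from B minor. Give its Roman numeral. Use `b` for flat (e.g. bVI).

iv7

The root E is the diatonic 4th degree of B major; the borrowing shows in the chord quality. The diatonic chord on degree 4 would be E (IV), but E–G–B–D is the minor-seventh chord from B minor. As a borrowed chord it is labeled iv7.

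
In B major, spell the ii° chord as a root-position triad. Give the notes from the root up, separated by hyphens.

C#-E-G

ii° is built on scale degree 2, which is C# in both B major and its parallel. In B minor the chord on C# is C#–E–G.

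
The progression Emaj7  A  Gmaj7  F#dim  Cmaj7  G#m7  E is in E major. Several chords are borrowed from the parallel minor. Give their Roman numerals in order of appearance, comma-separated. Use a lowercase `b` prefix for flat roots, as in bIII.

bIIImaj7, ii°, bVImaj7

The diatonic triads in E major are E, F#m, G#m, A, B, C#m, D#dim. Of the given chords, Emaj7, A, G#m7 and E are diatonic. Gmaj7 (G–B–D–F#) doesn't fit — on degree 3 E major would have G#m (iii). Gmaj7 is the degree-3 chord of E minor, so it is the borrowed bIIImaj7. F#dim (F#–A–C) is not: scale degree 2 in E major carries F#m (ii). In E minor the chord on that degree is F#dim, so here it functions as ii°, borrowed from the parallel minor. Cmaj7 (C–E–G–B) is not: scale degree 6 in E major carries C#m (vi). In E minor the chord on that degree is Cmaj7, so here it functions as bVImaj7, borrowed from the parallel minor.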